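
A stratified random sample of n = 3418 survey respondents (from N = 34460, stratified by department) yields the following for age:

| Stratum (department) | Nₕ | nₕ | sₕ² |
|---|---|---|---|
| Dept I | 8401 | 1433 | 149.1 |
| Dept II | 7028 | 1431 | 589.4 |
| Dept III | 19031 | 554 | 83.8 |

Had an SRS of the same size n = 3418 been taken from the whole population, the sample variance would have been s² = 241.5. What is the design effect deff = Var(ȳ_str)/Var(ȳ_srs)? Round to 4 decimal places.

Var(ȳ_str) = Σ Wₕ²(1−fₕ)sₕ²/nₕ with Wₕ = Nₕ/34460:
  Dept I: (8401/34460)²·(1−1433/8401)·149.1/1433 = 0.0051290866
  Dept II: (7028/34460)²·(1−1431/7028)·589.4/1431 = 0.013643538
  Dept III: (19031/34460)²·(1−554/19031)·83.8/554 = 0.044791621
  → Var(ȳ_str) = 0.063564246.
Var(ȳ_srs) = (1 − 3418/34460)·241.5/3418 = 0.063647229.
deff = 0.063564246 / 0.063647229 = 0.9987.

0.9987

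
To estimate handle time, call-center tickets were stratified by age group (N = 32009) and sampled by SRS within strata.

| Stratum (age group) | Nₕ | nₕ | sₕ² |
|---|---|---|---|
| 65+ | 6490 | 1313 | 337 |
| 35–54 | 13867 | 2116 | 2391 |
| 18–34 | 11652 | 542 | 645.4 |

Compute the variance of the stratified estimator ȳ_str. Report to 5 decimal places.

Var(ȳ_str) = Σₕ Wₕ²(1 − fₕ)sₕ²/nₕ with Wₕ = Nₕ/N, N = 32009.
65+: Wₕ = 0.20275548; term = 0.20275548²·(1 − 0.20231125)·337/1313 = 0.0084167383.
35–54: Wₕ = 0.43322191; term = 0.43322191²·(1 − 0.15259249)·2391/2116 = 0.17971199.
18–34: Wₕ = 0.36402262; term = 0.36402262²·(1 − 0.04651562)·645.4/542 = 0.1504527.
Sum = 0.33858143.

0.33858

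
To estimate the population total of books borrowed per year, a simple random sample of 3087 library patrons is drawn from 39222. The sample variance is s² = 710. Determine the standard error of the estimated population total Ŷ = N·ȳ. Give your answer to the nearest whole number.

18055

Var(Ŷ) = N²·Var(ȳ) = N²·(1 − n/N)·s²/n.
f = 3087/39222 = 0.07870583; Var(ȳ) = 0.92129417·710/3087 = 0.21189468.
Var(Ŷ) = 39222² · 0.21189468 = 3.2597142 × 10^8.
SE(Ŷ) = √(3.2597142 × 10^8) = 18055.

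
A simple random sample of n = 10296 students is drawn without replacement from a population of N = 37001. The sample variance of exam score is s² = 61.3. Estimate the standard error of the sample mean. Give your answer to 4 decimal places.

0.0656

Under SRS without replacement, Var(ȳ) = (1 − f)·s²/n with f = n/N = 10296/37001 = 0.27826275.
Var(ȳ) = (1 − 0.27826275)·61.3/10296 = 0.72173725·0.0059537685 = 0.0042970565.
SE(ȳ) = √(0.0042970565) = 0.0656.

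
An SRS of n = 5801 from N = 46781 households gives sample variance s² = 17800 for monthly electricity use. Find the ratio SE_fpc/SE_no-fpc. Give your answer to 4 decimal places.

f = n/N = 5801/46781 = 0.12400333.
SE_no-fpc = √(s²/n) = 1.7516953; SE_fpc = √((1−f)s²/n) = 1.6394939.
Ratio = √(1−f) = 0.93594694.

0.9359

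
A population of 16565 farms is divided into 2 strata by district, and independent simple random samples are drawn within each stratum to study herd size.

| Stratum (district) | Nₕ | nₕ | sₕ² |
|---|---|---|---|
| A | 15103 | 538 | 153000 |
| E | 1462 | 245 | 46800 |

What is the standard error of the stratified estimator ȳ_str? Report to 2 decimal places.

15.14

Var(ȳ_str) = Σₕ Wₕ²(1 − fₕ)sₕ²/nₕ with Wₕ = Nₕ/N, N = 16565.
A: Wₕ = 0.91174162; term = 0.91174162²·(1 − 0.03562206)·153000/538 = 227.9817.
E: Wₕ = 0.08825838; term = 0.08825838²·(1 − 0.16757866)·46800/245 = 1.2386107.
Sum = 229.22031.
SE = √(229.22031) = 15.14.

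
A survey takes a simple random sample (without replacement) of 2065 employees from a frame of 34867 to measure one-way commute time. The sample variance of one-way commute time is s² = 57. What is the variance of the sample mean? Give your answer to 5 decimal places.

Under SRS without replacement, Var(ȳ) = (1 − f)·s²/n with f = n/N = 2065/34867 = 0.05922506.
Var(ȳ) = (1 − 0.05922506)·57/2065 = 0.94077494·0.027602906 = 0.025968122.

0.02597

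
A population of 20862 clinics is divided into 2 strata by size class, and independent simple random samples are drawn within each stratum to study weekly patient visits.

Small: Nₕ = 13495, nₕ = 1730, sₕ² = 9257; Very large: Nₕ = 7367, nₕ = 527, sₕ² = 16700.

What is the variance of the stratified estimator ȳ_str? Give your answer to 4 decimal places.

5.6209

Var(ȳ_str) = Σₕ Wₕ²(1 − fₕ)sₕ²/nₕ with Wₕ = Nₕ/N, N = 20862.
Small: Wₕ = 0.64686991; term = 0.64686991²·(1 − 0.12819563)·9257/1730 = 1.9519878.
Very large: Wₕ = 0.35313009; term = 0.35313009²·(1 − 0.07153522)·16700/527 = 3.6689411.
Sum = 5.6209289.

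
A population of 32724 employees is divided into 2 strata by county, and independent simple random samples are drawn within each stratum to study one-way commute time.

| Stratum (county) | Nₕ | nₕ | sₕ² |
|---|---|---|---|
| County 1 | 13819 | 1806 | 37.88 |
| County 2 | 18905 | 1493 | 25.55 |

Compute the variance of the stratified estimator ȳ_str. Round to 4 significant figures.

0.008512

Var(ȳ_str) = Σₕ Wₕ²(1 − fₕ)sₕ²/nₕ with Wₕ = Nₕ/N, N = 32724.
County 1: Wₕ = 0.42228945; term = 0.42228945²·(1 − 0.13068963)·37.88/1806 = 0.0032515284.
County 2: Wₕ = 0.57771055; term = 0.57771055²·(1 − 0.07897382)·25.55/1493 = 0.0052604593.
Sum = 0.0085119877.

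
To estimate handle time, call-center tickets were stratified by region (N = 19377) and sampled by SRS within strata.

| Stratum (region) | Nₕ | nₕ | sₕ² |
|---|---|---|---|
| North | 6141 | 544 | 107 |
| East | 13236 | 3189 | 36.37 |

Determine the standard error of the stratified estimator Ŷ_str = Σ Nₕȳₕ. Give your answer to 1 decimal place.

2877.0

Var(Ŷ_str) = Σₕ Nₕ²(1 − fₕ)sₕ²/nₕ.
North: 6141²·(1 − 544/6141)·107/544 = 6.7605072 × 10^6.
East: 13236²·(1 − 3189/13236)·36.37/3189 = 1.516638 × 10^6.
Sum = 8.2771452 × 10^6.
SE = √(8.2771452 × 10^6) = 2877.0.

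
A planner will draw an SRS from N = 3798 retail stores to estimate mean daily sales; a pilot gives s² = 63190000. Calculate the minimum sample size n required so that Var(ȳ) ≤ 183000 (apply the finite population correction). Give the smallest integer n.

317

Without fpc, n₀ = s²/D = 63190000/183000 = 345.3005.
With fpc, (1 − n/N)·s²/n ≤ D requires n ≥ n₀/(1 + n₀/N) = 345.3005/(1 + 345.3005/3798) = 316.5233.
Rounding up, n = 317.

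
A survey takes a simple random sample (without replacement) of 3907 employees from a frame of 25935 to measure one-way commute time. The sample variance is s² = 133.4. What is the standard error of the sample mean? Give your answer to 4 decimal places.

Under SRS without replacement, Var(ȳ) = (1 − f)·s²/n with f = n/N = 3907/25935 = 0.15064585.
Var(ȳ) = (1 − 0.15064585)·133.4/3907 = 0.84935415·0.034143844 = 0.029000216.
SE(ȳ) = √(0.029000216) = 0.1703.

0.1703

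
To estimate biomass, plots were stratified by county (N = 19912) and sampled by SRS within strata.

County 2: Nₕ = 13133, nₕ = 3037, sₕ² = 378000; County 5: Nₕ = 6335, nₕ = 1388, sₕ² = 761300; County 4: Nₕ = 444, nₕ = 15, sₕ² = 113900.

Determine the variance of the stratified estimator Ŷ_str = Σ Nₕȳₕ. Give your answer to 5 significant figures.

3.5138 × 10^10

Var(Ŷ_str) = Σₕ Nₕ²(1 − fₕ)sₕ²/nₕ.
County 2: 13133²·(1 − 3037/13133)·378000/3037 = 1.6502901 × 10^10.
County 5: 6335²·(1 − 1388/6335)·761300/1388 = 1.7189169 × 10^10.
County 4: 444²·(1 − 15/444)·113900/15 = 1.4463478 × 10^9.
Sum = 3.5138418 × 10^10.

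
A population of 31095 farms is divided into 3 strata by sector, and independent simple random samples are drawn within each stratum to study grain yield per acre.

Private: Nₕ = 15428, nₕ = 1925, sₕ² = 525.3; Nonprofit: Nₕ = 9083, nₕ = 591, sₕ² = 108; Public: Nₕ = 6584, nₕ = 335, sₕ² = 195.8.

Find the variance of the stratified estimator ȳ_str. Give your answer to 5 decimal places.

0.09824

Var(ȳ_str) = Σₕ Wₕ²(1 − fₕ)sₕ²/nₕ with Wₕ = Nₕ/N, N = 31095.
Private: Wₕ = 0.49615694; term = 0.49615694²·(1 − 0.12477314)·525.3/1925 = 0.05879433.
Nonprofit: Wₕ = 0.29210484; term = 0.29210484²·(1 − 0.06506661)·108/591 = 0.014577883.
Public: Wₕ = 0.21173822; term = 0.21173822²·(1 − 0.05088092)·195.8/335 = 0.024870648.
Sum = 0.098242861.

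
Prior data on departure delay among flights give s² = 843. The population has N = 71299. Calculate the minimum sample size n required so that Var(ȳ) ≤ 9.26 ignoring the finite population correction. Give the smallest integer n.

Without fpc, n₀ = s²/D = 843/9.26 = 91.0367.
Rounding up, n = 92.

92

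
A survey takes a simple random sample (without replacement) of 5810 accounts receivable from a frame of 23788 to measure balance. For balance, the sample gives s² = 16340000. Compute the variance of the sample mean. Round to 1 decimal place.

2125.5

Under SRS without replacement, Var(ȳ) = (1 − f)·s²/n with f = n/N = 5810/23788 = 0.24424079.
Var(ȳ) = (1 − 0.24424079)·16340000/5810 = 0.75575921·2812.3924 = 2125.4915.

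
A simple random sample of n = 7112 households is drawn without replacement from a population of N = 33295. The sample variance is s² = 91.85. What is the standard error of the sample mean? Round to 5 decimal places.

0.10078

Under SRS without replacement, Var(ȳ) = (1 − f)·s²/n with f = n/N = 7112/33295 = 0.21360565.
Var(ȳ) = (1 − 0.21360565)·91.85/7112 = 0.78639435·0.012914792 = 0.010156119.
SE(ȳ) = √(0.010156119) = 0.10078.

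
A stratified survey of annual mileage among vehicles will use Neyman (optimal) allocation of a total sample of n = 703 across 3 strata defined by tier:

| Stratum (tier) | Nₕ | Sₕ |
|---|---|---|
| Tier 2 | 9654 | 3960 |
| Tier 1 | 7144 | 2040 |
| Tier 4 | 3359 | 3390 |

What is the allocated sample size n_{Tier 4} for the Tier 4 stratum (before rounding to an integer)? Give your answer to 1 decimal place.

124.7

Neyman allocation: nₕ = n·NₕSₕ / Σⱼ NⱼSⱼ.
Σ NⱼSⱼ = 9654·3960 + 7144·2040 + 3359·3390 = 6.419061 × 10^7.
n_{Tier 4} = 703·3359·3390 / (6.419061 × 10^7) = 124.7.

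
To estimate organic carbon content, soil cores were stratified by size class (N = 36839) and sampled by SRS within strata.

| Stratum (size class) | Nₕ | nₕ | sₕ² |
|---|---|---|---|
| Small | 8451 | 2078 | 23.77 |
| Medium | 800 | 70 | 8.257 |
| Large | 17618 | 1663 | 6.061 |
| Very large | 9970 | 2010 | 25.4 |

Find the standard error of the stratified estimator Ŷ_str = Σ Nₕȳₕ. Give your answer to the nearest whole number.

1647

Var(Ŷ_str) = Σₕ Nₕ²(1 − fₕ)sₕ²/nₕ.
Small: 8451²·(1 − 2078/8451)·23.77/2078 = 616077.94.
Medium: 800²·(1 − 70/800)·8.257/70 = 68886.971.
Large: 17618²·(1 − 1663/17618)·6.061/1663 = 1.0244846 × 10^6.
Very large: 9970²·(1 − 2010/9970)·25.4/2010 = 1.0028729 × 10^6.
Sum = 2.7123224 × 10^6.
SE = √(2.7123224 × 10^6) = 1647.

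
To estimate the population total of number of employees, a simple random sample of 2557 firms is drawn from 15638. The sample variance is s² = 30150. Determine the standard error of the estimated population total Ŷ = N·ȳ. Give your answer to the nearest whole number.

Var(Ŷ) = N²·Var(ȳ) = N²·(1 − n/N)·s²/n.
f = 2557/15638 = 0.16351196; Var(ȳ) = 0.83648804·30150/2557 = 9.8631656.
Var(Ŷ) = 15638² · 9.8631656 = 2.412008 × 10^9.
SE(Ŷ) = √(2.412008 × 10^9) = 49112.

49112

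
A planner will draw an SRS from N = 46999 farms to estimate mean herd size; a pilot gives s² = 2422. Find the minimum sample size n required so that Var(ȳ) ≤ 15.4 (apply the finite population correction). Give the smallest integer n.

Without fpc, n₀ = s²/D = 2422/15.4 = 157.2727.
With fpc, (1 − n/N)·s²/n ≤ D requires n ≥ n₀/(1 + n₀/N) = 157.2727/(1 + 157.2727/46999) = 156.7482.
Rounding up, n = 157.

157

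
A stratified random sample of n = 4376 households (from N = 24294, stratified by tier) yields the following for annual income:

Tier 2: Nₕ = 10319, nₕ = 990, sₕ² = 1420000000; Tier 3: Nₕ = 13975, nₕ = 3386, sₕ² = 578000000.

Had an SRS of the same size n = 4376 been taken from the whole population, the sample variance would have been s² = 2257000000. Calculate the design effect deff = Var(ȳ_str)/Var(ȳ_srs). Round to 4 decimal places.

Var(ȳ_str) = Σ Wₕ²(1−fₕ)sₕ²/nₕ with Wₕ = Nₕ/24294:
  Tier 2: (10319/24294)²·(1−990/10319)·1420000000/990 = 233952.56
  Tier 3: (13975/24294)²·(1−3386/13975)·578000000/3386 = 42800.574
  → Var(ȳ_str) = 276753.13.
Var(ȳ_srs) = (1 − 4376/24294)·2257000000/4376 = 422864.23.
deff = 276753.13 / 422864.23 = 0.6545.

0.6545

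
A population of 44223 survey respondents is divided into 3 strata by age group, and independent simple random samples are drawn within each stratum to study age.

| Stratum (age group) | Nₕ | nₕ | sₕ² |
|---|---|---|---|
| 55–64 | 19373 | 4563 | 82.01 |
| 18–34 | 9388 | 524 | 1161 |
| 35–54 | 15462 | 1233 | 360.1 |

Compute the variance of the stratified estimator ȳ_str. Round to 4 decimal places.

Var(ȳ_str) = Σₕ Wₕ²(1 − fₕ)sₕ²/nₕ with Wₕ = Nₕ/N, N = 44223.
55–64: Wₕ = 0.43807521; term = 0.43807521²·(1 − 0.23553399)·82.01/4563 = 0.0026367678.
18–34: Wₕ = 0.21228772; term = 0.21228772²·(1 − 0.05581594)·1161/524 = 0.094277348.
35–54: Wₕ = 0.34963707; term = 0.34963707²·(1 − 0.07974389)·360.1/1233 = 0.032855168.
Sum = 0.12976928.

0.1298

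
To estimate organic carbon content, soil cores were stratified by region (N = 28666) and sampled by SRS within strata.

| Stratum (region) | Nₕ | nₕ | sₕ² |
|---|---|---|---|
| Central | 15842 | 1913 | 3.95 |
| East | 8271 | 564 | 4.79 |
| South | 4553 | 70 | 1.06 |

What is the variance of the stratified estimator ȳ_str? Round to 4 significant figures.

0.001589

Var(ȳ_str) = Σₕ Wₕ²(1 − fₕ)sₕ²/nₕ with Wₕ = Nₕ/N, N = 28666.
Central: Wₕ = 0.55264076; term = 0.55264076²·(1 − 0.12075496)·3.95/1913 = 5.5446978 × 10^-4.
East: Wₕ = 0.28852997; term = 0.28852997²·(1 − 0.06819006)·4.79/564 = 6.5881821 × 10^-4.
South: Wₕ = 0.15882928; term = 0.15882928²·(1 − 0.01537448)·1.06/70 = 3.7613177 × 10^-4.
Sum = 0.0015894198.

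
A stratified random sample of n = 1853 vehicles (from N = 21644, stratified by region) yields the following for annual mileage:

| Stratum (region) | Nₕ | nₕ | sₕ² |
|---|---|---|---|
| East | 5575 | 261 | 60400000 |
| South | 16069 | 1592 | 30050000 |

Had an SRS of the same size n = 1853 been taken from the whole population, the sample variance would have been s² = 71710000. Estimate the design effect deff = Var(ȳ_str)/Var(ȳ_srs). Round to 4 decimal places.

Var(ȳ_str) = Σ Wₕ²(1−fₕ)sₕ²/nₕ with Wₕ = Nₕ/21644:
  East: (5575/21644)²·(1−261/5575)·60400000/261 = 14634.834
  South: (16069/21644)²·(1−1592/16069)·30050000/1592 = 9373.3274
  → Var(ȳ_str) = 24008.161.
Var(ȳ_srs) = (1 − 1853/21644)·71710000/1853 = 35386.248.
deff = 24008.161 / 35386.248 = 0.6785.

0.6785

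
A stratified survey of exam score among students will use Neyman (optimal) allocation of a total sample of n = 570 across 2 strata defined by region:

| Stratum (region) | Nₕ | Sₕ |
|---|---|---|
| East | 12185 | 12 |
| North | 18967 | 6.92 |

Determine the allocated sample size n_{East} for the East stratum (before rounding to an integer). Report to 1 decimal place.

Neyman allocation: nₕ = n·NₕSₕ / Σⱼ NⱼSⱼ.
Σ NⱼSⱼ = 12185·12 + 18967·6.92 = 277471.64.
n_{East} = 570·12185·12 / 277471.64 = 300.4.

300.4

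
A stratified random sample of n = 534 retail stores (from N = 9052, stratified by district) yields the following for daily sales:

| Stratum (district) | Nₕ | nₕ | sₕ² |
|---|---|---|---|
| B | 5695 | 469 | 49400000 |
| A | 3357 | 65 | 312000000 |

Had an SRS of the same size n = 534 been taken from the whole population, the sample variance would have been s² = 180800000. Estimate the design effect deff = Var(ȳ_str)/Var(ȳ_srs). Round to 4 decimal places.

Var(ȳ_str) = Σ Wₕ²(1−fₕ)sₕ²/nₕ with Wₕ = Nₕ/9052:
  B: (5695/9052)²·(1−469/5695)·49400000/469 = 38258.519
  A: (3357/9052)²·(1−65/3357)·312000000/65 = 647386.02
  → Var(ȳ_str) = 685644.54.
Var(ȳ_srs) = (1 − 534/9052)·180800000/534 = 318603.29.
deff = 685644.54 / 318603.29 = 2.1520.

2.1520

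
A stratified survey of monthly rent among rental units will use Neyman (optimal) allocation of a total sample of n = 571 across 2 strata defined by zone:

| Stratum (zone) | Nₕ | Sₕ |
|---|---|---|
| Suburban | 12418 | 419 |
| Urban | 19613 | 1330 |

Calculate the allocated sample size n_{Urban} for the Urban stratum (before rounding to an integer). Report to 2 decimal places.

Neyman allocation: nₕ = n·NₕSₕ / Σⱼ NⱼSⱼ.
Σ NⱼSⱼ = 12418·419 + 19613·1330 = 3.1288432 × 10^7.
n_{Urban} = 571·19613·1330 / (3.1288432 × 10^7) = 476.04.

476.04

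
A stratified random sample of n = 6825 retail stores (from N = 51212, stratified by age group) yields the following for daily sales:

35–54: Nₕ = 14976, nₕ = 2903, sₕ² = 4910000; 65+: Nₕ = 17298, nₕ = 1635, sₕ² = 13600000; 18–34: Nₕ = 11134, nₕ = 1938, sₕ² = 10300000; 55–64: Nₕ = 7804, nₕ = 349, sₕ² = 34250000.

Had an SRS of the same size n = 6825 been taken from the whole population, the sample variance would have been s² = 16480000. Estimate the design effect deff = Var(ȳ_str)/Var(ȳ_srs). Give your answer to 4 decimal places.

1.6056

Var(ȳ_str) = Σ Wₕ²(1−fₕ)sₕ²/nₕ with Wₕ = Nₕ/51212:
  35–54: (14976/51212)²·(1−2903/14976)·4910000/2903 = 116.60093
  65+: (17298/51212)²·(1−1635/17298)·13600000/1635 = 859.30733
  18–34: (11134/51212)²·(1−1938/11134)·10300000/1938 = 207.48665
  55–64: (7804/51212)²·(1−349/7804)·34250000/349 = 2176.9908
  → Var(ȳ_str) = 3360.3857.
Var(ȳ_srs) = (1 − 6825/51212)·16480000/6825 = 2092.8524.
deff = 3360.3857 / 2092.8524 = 1.6056.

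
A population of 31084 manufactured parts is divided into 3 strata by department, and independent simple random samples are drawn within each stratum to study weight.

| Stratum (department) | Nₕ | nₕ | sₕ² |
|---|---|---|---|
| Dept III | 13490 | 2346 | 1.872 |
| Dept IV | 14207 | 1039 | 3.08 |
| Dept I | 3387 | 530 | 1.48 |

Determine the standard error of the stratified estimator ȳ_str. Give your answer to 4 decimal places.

Var(ȳ_str) = Σₕ Wₕ²(1 − fₕ)sₕ²/nₕ with Wₕ = Nₕ/N, N = 31084.
Dept III: Wₕ = 0.43398533; term = 0.43398533²·(1 − 0.17390660)·1.872/2346 = 1.2415296 × 10^-4.
Dept IV: Wₕ = 0.45705186; term = 0.45705186²·(1 − 0.07313296)·3.08/1039 = 5.7396256 × 10^-4.
Dept I: Wₕ = 0.10896281; term = 0.10896281²·(1 − 0.15648066)·1.48/530 = 2.7966459 × 10^-5.
Sum = 7.2608198 × 10^-4.
SE = √(7.2608198 × 10^-4) = 0.0269.

0.0269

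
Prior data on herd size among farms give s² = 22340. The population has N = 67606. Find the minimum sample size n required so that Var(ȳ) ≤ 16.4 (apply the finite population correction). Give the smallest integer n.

Without fpc, n₀ = s²/D = 22340/16.4 = 1362.1951.
With fpc, (1 − n/N)·s²/n ≤ D requires n ≥ n₀/(1 + n₀/N) = 1362.1951/(1 + 1362.1951/67606) = 1335.2903.
Rounding up, n = 1336.

1336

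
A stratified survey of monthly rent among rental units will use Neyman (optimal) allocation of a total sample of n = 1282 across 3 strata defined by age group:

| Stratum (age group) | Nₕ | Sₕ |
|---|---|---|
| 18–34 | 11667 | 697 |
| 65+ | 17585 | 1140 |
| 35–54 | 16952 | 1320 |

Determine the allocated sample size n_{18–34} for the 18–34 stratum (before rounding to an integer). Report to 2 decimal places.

206.21

Neyman allocation: nₕ = n·NₕSₕ / Σⱼ NⱼSⱼ.
Σ NⱼSⱼ = 11667·697 + 17585·1140 + 16952·1320 = 5.0555439 × 10^7.
n_{18–34} = 1282·11667·697 / (5.0555439 × 10^7) = 206.21.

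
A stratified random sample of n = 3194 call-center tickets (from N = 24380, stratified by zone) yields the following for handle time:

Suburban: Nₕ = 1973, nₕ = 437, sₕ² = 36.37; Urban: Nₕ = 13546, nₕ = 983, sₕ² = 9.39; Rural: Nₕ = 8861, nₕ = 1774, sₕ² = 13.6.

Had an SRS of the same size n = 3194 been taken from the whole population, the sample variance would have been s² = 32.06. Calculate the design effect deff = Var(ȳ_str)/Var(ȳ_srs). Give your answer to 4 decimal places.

Var(ȳ_str) = Σ Wₕ²(1−fₕ)sₕ²/nₕ with Wₕ = Nₕ/24380:
  Suburban: (1973/24380)²·(1−437/1973)·36.37/437 = 4.2433882 × 10^-4
  Urban: (13546/24380)²·(1−983/13546)·9.39/983 = 0.0027349482
  Rural: (8861/24380)²·(1−1774/8861)·13.6/1774 = 8.0995904 × 10^-4
  → Var(ȳ_str) = 0.0039692461.
Var(ȳ_srs) = (1 − 3194/24380)·32.06/3194 = 0.0087225581.
deff = 0.0039692461 / 0.0087225581 = 0.4551.

0.4551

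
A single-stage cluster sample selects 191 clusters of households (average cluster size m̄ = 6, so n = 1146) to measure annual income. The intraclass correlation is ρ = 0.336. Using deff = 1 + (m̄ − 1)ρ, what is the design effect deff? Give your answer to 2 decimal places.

2.68

deff = 1 + (6 − 1)·0.336 = 1 + 1.68 = 2.68.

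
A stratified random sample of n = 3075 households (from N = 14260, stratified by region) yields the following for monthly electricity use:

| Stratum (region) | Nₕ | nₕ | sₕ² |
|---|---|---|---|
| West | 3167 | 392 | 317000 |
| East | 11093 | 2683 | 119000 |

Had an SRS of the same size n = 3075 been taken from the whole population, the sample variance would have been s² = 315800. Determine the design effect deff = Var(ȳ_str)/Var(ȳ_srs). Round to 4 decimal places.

0.6865

Var(ȳ_str) = Σ Wₕ²(1−fₕ)sₕ²/nₕ with Wₕ = Nₕ/14260:
  West: (3167/14260)²·(1−392/3167)·317000/392 = 34.94984
  East: (11093/14260)²·(1−2683/11093)·119000/2683 = 20.348493
  → Var(ȳ_str) = 55.298333.
Var(ȳ_srs) = (1 − 3075/14260)·315800/3075 = 80.553324.
deff = 55.298333 / 80.553324 = 0.6865.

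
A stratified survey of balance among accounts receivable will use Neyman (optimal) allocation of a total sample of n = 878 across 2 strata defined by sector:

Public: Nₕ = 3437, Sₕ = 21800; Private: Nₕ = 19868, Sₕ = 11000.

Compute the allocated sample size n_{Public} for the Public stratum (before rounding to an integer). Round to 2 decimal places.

224.16

Neyman allocation: nₕ = n·NₕSₕ / Σⱼ NⱼSⱼ.
Σ NⱼSⱼ = 3437·21800 + 19868·11000 = 2.934746 × 10^8.
n_{Public} = 878·3437·21800 / (2.934746 × 10^8) = 224.16.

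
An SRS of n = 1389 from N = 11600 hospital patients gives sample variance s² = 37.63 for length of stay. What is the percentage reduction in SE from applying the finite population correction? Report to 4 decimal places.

f = n/N = 1389/11600 = 0.11974138.
SE_no-fpc = √(s²/n) = 0.16459475; SE_fpc = √((1−f)s²/n) = 0.15442625.
Ratio = √(1−f) = 0.93822099. Reduction = 100·(1 − 0.93822099) = 6.1779%.

6.1779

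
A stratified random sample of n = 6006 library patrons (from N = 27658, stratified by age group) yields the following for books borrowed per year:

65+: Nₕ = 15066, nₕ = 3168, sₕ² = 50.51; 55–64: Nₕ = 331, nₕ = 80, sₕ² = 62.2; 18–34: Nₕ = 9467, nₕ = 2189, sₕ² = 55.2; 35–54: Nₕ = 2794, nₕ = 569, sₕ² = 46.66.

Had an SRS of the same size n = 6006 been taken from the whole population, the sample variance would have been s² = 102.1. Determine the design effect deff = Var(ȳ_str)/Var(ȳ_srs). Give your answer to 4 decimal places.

0.5078

Var(ȳ_str) = Σ Wₕ²(1−fₕ)sₕ²/nₕ with Wₕ = Nₕ/27658:
  65+: (15066/27658)²·(1−3168/15066)·50.51/3168 = 0.0037361352
  55–64: (331/27658)²·(1−80/331)·62.2/80 = 8.44424 × 10^-5
  18–34: (9467/27658)²·(1−2189/9467)·55.2/2189 = 0.0022713089
  35–54: (2794/27658)²·(1−569/2794)·46.66/569 = 6.6641895 × 10^-4
  → Var(ȳ_str) = 0.0067583055.
Var(ȳ_srs) = (1 − 6006/27658)·102.1/6006 = 0.013308149.
deff = 0.0067583055 / 0.013308149 = 0.5078.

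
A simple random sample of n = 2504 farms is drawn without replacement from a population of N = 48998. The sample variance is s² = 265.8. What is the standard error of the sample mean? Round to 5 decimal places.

0.31737

Under SRS without replacement, Var(ȳ) = (1 − f)·s²/n with f = n/N = 2504/48998 = 0.05110413.
Var(ȳ) = (1 − 0.05110413)·265.8/2504 = 0.94889587·0.10615016 = 0.10072545.
SE(ȳ) = √(0.10072545) = 0.31737.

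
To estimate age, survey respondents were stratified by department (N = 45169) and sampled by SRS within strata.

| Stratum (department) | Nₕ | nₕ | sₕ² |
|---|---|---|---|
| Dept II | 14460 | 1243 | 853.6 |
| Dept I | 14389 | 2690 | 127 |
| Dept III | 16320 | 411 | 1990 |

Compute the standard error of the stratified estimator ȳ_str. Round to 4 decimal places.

Var(ȳ_str) = Σₕ Wₕ²(1 − fₕ)sₕ²/nₕ with Wₕ = Nₕ/N, N = 45169.
Dept II: Wₕ = 0.32013106; term = 0.32013106²·(1 − 0.08596127)·853.6/1243 = 0.064328513.
Dept I: Wₕ = 0.31855919; term = 0.31855919²·(1 − 0.18694836)·127/2690 = 0.0038953801.
Dept III: Wₕ = 0.36130975; term = 0.36130975²·(1 − 0.02518382)·1990/411 = 0.61615977.
Sum = 0.68438366.
SE = √(0.68438366) = 0.8273.

0.8273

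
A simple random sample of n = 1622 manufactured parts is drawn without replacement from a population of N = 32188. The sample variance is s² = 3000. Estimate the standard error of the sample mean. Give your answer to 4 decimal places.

Under SRS without replacement, Var(ȳ) = (1 − f)·s²/n with f = n/N = 1622/32188 = 0.05039145.
Var(ȳ) = (1 − 0.05039145)·3000/1622 = 0.94960855·1.8495684 = 1.756366.
SE(ȳ) = √(1.756366) = 1.3253.

1.3253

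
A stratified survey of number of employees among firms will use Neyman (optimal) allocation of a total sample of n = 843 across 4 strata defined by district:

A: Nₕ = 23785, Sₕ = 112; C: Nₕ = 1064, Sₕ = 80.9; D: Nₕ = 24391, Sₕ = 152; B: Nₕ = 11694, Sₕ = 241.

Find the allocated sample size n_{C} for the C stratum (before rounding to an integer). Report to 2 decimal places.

7.82

Neyman allocation: nₕ = n·NₕSₕ / Σⱼ NⱼSⱼ.
Σ NⱼSⱼ = 23785·112 + 1064·80.9 + 24391·152 + 11694·241 = 9.2756836 × 10^6.
n_{C} = 843·1064·80.9 / (9.2756836 × 10^6) = 7.82.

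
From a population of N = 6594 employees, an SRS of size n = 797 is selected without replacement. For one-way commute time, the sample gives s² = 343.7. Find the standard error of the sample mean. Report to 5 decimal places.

0.61573

Under SRS without replacement, Var(ȳ) = (1 − f)·s²/n with f = n/N = 797/6594 = 0.12086746.
Var(ȳ) = (1 − 0.12086746)·343.7/797 = 0.87913254·0.43124216 = 0.37911902.
SE(ȳ) = √(0.37911902) = 0.61573.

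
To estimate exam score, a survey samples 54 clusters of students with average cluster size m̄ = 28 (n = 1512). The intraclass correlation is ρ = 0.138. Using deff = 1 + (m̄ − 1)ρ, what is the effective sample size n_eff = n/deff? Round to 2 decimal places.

deff = 1 + (28 − 1)·0.138 = 1 + 3.726 = 4.726.
n_eff = 1512 / 4.726 = 319.93.

319.93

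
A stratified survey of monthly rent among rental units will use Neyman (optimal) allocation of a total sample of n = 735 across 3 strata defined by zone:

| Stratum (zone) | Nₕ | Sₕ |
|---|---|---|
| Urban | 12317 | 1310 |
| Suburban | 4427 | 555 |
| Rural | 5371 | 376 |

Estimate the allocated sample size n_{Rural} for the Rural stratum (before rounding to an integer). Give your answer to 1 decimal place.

72.0

Neyman allocation: nₕ = n·NₕSₕ / Σⱼ NⱼSⱼ.
Σ NⱼSⱼ = 12317·1310 + 4427·555 + 5371·376 = 2.0611751 × 10^7.
n_{Rural} = 735·5371·376 / (2.0611751 × 10^7) = 72.0.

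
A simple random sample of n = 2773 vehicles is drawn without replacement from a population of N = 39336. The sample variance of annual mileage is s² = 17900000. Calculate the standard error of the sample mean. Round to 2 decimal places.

77.46

Under SRS without replacement, Var(ȳ) = (1 − f)·s²/n with f = n/N = 2773/39336 = 0.07049522.
Var(ȳ) = (1 − 0.07049522)·17900000/2773 = 0.92950478·6455.1028 = 6000.0489.
SE(ȳ) = √(6000.0489) = 77.46.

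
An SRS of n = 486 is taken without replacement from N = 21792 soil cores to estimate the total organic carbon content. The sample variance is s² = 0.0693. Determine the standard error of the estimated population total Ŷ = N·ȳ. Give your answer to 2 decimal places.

Var(Ŷ) = N²·Var(ȳ) = N²·(1 − n/N)·s²/n.
f = 486/21792 = 0.02230176; Var(ȳ) = 0.97769824·0.0693/486 = 1.3941253 × 10^-4.
Var(Ŷ) = 21792² · (1.3941253 × 10^-4) = 66205.793.
SE(Ŷ) = √(66205.793) = 257.30.

257.30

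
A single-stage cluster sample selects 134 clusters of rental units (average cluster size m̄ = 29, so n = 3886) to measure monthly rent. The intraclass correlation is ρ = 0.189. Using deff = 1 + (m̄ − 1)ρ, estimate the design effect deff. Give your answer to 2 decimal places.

deff = 1 + (29 − 1)·0.189 = 1 + 5.292 = 6.292.

6.29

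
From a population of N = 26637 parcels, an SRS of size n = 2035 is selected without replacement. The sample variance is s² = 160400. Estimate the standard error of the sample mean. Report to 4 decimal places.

Under SRS without replacement, Var(ȳ) = (1 − f)·s²/n with f = n/N = 2035/26637 = 0.07639749.
Var(ȳ) = (1 − 0.07639749)·160400/2035 = 0.92360251·78.820639 = 72.79894.
SE(ȳ) = √(72.79894) = 8.5322.

8.5322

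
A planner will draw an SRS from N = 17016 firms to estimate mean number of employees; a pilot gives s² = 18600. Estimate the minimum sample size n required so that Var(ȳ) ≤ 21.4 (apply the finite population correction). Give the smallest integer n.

827

Without fpc, n₀ = s²/D = 18600/21.4 = 869.1589.
With fpc, (1 − n/N)·s²/n ≤ D requires n ≥ n₀/(1 + n₀/N) = 869.1589/(1 + 869.1589/17016) = 826.9207.
Rounding up, n = 827.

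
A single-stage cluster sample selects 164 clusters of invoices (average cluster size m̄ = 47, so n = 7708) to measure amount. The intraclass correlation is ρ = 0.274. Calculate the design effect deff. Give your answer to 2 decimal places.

deff = 1 + (47 − 1)·0.274 = 1 + 12.604 = 13.604.

13.60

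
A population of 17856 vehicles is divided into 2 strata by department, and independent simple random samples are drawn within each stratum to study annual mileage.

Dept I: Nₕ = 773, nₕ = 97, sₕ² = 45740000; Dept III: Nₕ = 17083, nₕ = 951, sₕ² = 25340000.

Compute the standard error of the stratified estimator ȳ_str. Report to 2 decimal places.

154.28

Var(ȳ_str) = Σₕ Wₕ²(1 − fₕ)sₕ²/nₕ with Wₕ = Nₕ/N, N = 17856.
Dept I: Wₕ = 0.04329077; term = 0.04329077²·(1 − 0.12548512)·45740000/97 = 772.82696.
Dept III: Wₕ = 0.95670923; term = 0.95670923²·(1 − 0.05566938)·25340000/951 = 23030.857.
Sum = 23803.684.
SE = √(23803.684) = 154.28.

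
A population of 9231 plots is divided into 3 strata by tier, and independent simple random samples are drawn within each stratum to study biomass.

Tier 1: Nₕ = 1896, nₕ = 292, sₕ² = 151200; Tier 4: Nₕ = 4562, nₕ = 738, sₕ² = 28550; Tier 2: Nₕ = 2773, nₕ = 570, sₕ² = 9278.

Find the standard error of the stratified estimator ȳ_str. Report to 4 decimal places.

5.2505

Var(ȳ_str) = Σₕ Wₕ²(1 − fₕ)sₕ²/nₕ with Wₕ = Nₕ/N, N = 9231.
Tier 1: Wₕ = 0.20539487; term = 0.20539487²·(1 − 0.15400844)·151200/292 = 18.480518.
Tier 4: Wₕ = 0.49420431; term = 0.49420431²·(1 − 0.16177115)·28550/738 = 7.9200042.
Tier 2: Wₕ = 0.30040082; term = 0.30040082²·(1 − 0.20555355)·9278/570 = 1.1669342.
Sum = 27.567456.
SE = √(27.567456) = 5.2505.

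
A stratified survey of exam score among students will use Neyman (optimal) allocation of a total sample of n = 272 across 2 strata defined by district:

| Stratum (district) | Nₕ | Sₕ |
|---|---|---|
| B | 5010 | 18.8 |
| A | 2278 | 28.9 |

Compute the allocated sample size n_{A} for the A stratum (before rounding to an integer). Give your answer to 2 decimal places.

111.90

Neyman allocation: nₕ = n·NₕSₕ / Σⱼ NⱼSⱼ.
Σ NⱼSⱼ = 5010·18.8 + 2278·28.9 = 160022.2.
n_{A} = 272·2278·28.9 / 160022.2 = 111.90.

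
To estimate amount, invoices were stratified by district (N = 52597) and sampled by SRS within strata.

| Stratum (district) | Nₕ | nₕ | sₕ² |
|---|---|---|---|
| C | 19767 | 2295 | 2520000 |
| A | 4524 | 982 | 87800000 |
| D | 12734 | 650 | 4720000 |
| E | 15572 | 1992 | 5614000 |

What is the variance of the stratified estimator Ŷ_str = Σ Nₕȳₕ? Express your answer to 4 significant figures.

Var(Ŷ_str) = Σₕ Nₕ²(1 − fₕ)sₕ²/nₕ.
C: 19767²·(1 − 2295/19767)·2520000/2295 = 3.7922873 × 10^11.
A: 4524²·(1 − 982/4524)·87800000/982 = 1.4326964 × 10^12.
D: 12734²·(1 − 650/12734)·4720000/650 = 1.1173885 × 10^12.
E: 15572²·(1 − 1992/15572)·5614000/1992 = 5.959739 × 10^11.
Sum = 3.5252875 × 10^12.

3.525 × 10^12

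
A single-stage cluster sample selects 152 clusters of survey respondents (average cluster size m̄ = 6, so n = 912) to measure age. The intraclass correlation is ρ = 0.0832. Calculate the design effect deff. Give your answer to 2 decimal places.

deff = 1 + (6 − 1)·0.0832 = 1 + 0.416 = 1.416.

1.42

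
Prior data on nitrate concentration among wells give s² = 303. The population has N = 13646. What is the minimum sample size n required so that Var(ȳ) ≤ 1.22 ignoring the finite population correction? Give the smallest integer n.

249

Without fpc, n₀ = s²/D = 303/1.22 = 248.3607.
Rounding up, n = 249.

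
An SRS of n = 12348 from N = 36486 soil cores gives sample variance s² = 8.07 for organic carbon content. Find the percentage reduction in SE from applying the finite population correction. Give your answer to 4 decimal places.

f = n/N = 12348/36486 = 0.33843118.
SE_no-fpc = √(s²/n) = 0.025564568; SE_fpc = √((1−f)s²/n) = 0.020793422.
Ratio = √(1−f) = 0.81336881. Reduction = 100·(1 − 0.81336881) = 18.6631%.

18.6631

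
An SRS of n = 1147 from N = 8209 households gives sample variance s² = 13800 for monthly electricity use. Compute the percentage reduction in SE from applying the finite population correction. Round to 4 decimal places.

7.2490

f = n/N = 1147/8209 = 0.13972469.
SE_no-fpc = √(s²/n) = 3.4686289; SE_fpc = √((1−f)s²/n) = 3.2171889.
Ratio = √(1−f) = 0.92751027. Reduction = 100·(1 − 0.92751027) = 7.2490%.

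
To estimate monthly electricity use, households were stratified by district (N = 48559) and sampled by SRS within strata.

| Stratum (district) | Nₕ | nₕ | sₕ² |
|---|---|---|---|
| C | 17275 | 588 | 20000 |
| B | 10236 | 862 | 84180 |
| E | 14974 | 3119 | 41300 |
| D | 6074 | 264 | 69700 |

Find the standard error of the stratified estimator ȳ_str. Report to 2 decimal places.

3.62

Var(ȳ_str) = Σₕ Wₕ²(1 − fₕ)sₕ²/nₕ with Wₕ = Nₕ/N, N = 48559.
C: Wₕ = 0.35575280; term = 0.35575280²·(1 − 0.03403763)·20000/588 = 4.1582397.
B: Wₕ = 0.21079512; term = 0.21079512²·(1 − 0.08421258)·84180/862 = 3.9739044.
E: Wₕ = 0.30836714; term = 0.30836714²·(1 − 0.20829438)·41300/3119 = 0.99686098.
D: Wₕ = 0.12508495; term = 0.12508495²·(1 − 0.04346394)·69700/264 = 3.9513027.
Sum = 13.080308.
SE = √(13.080308) = 3.62.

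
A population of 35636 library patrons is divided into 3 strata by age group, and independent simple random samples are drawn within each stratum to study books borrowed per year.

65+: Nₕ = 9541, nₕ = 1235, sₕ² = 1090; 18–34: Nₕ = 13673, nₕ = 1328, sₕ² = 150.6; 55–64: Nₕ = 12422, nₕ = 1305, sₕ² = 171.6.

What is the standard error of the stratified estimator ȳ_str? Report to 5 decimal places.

0.29060

Var(ȳ_str) = Σₕ Wₕ²(1 − fₕ)sₕ²/nₕ with Wₕ = Nₕ/N, N = 35636.
65+: Wₕ = 0.26773487; term = 0.26773487²·(1 − 0.12944136)·1090/1235 = 0.055076643.
18–34: Wₕ = 0.38368504; term = 0.38368504²·(1 − 0.09712572)·150.6/1328 = 0.015073146.
55–64: Wₕ = 0.34858009; term = 0.34858009²·(1 − 0.10505555)·171.6/1305 = 0.014299077.
Sum = 0.084448866.
SE = √(0.084448866) = 0.29060.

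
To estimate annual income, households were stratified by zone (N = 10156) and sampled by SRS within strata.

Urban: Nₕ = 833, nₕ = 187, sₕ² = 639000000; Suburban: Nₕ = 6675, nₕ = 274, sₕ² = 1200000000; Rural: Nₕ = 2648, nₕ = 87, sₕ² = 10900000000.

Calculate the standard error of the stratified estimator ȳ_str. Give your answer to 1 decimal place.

Var(ȳ_str) = Σₕ Wₕ²(1 − fₕ)sₕ²/nₕ with Wₕ = Nₕ/N, N = 10156.
Urban: Wₕ = 0.08202048; term = 0.08202048²·(1 − 0.22448980)·639000000/187 = 17827.539.
Suburban: Wₕ = 0.65724695; term = 0.65724695²·(1 − 0.04104869)·1200000000/274 = 1.8141968 × 10^6.
Rural: Wₕ = 0.26073257; term = 0.26073257²·(1 − 0.03285498)·10900000000/87 = 8.2373861 × 10^6.
Sum = 1.006941 × 10^7.
SE = √(1.006941 × 10^7) = 3173.2.

3173.2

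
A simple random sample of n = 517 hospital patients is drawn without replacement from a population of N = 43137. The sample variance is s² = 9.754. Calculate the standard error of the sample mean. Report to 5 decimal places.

0.13653

Under SRS without replacement, Var(ȳ) = (1 − f)·s²/n with f = n/N = 517/43137 = 0.01198507.
Var(ȳ) = (1 − 0.01198507)·9.754/517 = 0.98801493·0.018866538 = 0.018640421.
SE(ȳ) = √(0.018640421) = 0.13653.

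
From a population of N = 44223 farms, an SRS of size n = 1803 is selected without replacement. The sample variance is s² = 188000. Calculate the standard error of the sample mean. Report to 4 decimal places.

10.0010

Under SRS without replacement, Var(ȳ) = (1 − f)·s²/n with f = n/N = 1803/44223 = 0.04077064.
Var(ȳ) = (1 − 0.04077064)·188000/1803 = 0.95922936·104.27066 = 100.01948.
SE(ȳ) = √(100.01948) = 10.0010.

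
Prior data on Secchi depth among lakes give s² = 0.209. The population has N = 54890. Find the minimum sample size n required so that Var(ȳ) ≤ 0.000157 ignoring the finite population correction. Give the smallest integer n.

Without fpc, n₀ = s²/D = 0.209/0.000157 = 1331.2102.
Rounding up, n = 1332.

1332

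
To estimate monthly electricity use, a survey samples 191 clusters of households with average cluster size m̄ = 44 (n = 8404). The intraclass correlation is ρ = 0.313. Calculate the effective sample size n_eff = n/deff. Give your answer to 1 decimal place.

deff = 1 + (44 − 1)·0.313 = 1 + 13.459 = 14.459.
n_eff = 8404 / 14.459 = 581.2.

581.2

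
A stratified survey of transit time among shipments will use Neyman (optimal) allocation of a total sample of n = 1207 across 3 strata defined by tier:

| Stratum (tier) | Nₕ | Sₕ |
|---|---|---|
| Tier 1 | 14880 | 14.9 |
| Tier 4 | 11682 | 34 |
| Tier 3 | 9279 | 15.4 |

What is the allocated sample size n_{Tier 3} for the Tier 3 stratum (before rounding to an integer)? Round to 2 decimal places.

Neyman allocation: nₕ = n·NₕSₕ / Σⱼ NⱼSⱼ.
Σ NⱼSⱼ = 14880·14.9 + 11682·34 + 9279·15.4 = 761796.6.
n_{Tier 3} = 1207·9279·15.4 / 761796.6 = 226.41.

226.41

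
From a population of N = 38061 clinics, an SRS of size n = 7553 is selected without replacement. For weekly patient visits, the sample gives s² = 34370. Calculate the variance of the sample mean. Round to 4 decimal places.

Under SRS without replacement, Var(ȳ) = (1 − f)·s²/n with f = n/N = 7553/38061 = 0.19844460.
Var(ȳ) = (1 − 0.19844460)·34370/7553 = 0.80155540·4.5505097 = 3.6474856.

3.6475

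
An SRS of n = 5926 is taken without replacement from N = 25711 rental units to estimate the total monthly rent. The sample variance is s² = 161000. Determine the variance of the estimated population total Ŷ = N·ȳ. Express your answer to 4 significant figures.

1.382 × 10^10

Var(Ŷ) = N²·Var(ȳ) = N²·(1 − n/N)·s²/n.
f = 5926/25711 = 0.23048501; Var(ȳ) = 0.76951499·161000/5926 = 20.906499.
Var(Ŷ) = 25711² · 20.906499 = 1.3820357 × 10^10.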